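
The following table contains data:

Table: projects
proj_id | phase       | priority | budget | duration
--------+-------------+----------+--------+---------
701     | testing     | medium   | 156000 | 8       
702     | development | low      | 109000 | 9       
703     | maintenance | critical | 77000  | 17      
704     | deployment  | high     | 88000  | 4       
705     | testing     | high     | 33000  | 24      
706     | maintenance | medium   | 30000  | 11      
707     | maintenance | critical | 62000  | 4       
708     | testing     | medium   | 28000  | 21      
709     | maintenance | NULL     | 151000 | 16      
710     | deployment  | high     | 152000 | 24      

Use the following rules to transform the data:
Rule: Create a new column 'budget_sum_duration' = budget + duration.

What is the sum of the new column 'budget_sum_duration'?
886138

Step 1: For each record, compute budget + duration
Example calculations:
  156000 + 8 = 156008
  109000 + 9 = 109009
  77000 + 17 = 77017
  ...
Step 2: Sum all derived values
Step 3: Total = 886138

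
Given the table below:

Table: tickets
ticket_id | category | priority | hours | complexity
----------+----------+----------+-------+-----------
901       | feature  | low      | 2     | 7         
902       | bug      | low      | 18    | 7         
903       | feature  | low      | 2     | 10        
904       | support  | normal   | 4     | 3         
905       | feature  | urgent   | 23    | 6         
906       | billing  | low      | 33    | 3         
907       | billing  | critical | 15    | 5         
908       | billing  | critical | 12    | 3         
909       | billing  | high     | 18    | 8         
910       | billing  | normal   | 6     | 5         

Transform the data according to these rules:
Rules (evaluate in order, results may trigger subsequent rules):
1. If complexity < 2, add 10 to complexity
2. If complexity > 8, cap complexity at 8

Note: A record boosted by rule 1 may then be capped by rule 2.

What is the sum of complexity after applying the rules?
55

Step 1: Apply rule 1 to records with complexity < 2
  - 0 records get bonus of 10
  - Of these, 0 records then exceed 8 and get capped
Step 2: Apply rule 2 to records with complexity > 8
  - 1 records (original) are capped
Step 3: Calculate final sum = 55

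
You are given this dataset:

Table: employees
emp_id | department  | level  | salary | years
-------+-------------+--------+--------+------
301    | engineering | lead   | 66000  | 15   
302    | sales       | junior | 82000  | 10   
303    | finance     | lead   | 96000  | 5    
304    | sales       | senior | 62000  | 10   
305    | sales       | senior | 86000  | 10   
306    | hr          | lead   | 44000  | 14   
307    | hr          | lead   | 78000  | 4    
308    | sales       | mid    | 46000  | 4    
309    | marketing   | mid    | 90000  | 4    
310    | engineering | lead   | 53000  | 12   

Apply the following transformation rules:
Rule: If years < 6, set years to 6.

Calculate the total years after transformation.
95

Step 1: 4 records have years < 6
Step 2: These records originally summed to 17
Step 3: After setting to minimum: 4 × 6 = 24
Step 4: Unaffected records sum: 71
Step 5: Final sum = 24 + 71 = 95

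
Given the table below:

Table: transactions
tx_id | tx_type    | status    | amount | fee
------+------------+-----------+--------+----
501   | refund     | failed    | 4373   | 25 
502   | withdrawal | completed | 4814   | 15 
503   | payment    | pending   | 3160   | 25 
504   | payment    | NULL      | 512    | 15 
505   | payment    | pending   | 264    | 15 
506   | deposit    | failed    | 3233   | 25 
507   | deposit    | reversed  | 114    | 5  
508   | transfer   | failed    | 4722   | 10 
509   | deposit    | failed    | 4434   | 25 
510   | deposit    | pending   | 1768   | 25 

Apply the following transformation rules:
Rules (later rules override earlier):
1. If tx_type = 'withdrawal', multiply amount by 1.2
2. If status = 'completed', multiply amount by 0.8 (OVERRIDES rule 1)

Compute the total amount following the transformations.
26431.2

Step 1: Rule 2 takes priority for records with status = 'completed'
  - 1 records: 4814 × 0.8 = 3851.2
Step 2: Rule 1 applies to remaining records with tx_type = 'withdrawal'
  - 0 records: 0 × 1.2 = 0.0
Step 3: Other records unchanged: 22580
Step 4: Final sum = 3851.2 + 0.0 + 22580 = 26431.2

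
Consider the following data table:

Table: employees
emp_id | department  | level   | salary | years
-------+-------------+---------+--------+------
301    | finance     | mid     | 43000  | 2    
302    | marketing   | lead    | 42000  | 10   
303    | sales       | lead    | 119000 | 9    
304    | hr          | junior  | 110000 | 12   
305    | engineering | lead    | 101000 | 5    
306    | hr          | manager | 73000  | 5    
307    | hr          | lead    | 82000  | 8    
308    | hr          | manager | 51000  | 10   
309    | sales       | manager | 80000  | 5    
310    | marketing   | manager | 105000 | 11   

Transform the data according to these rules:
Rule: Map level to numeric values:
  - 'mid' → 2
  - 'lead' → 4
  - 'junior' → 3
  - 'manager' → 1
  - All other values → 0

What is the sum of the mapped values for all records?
25

Step 1: Apply mapping to each record
Step 2: Count by status:
  'mid': 1 records × 2 = 2
  'lead': 4 records × 4 = 16
  'junior': 1 records × 3 = 3
  'manager': 4 records × 1 = 4
Step 3: Sum all mapped values = 25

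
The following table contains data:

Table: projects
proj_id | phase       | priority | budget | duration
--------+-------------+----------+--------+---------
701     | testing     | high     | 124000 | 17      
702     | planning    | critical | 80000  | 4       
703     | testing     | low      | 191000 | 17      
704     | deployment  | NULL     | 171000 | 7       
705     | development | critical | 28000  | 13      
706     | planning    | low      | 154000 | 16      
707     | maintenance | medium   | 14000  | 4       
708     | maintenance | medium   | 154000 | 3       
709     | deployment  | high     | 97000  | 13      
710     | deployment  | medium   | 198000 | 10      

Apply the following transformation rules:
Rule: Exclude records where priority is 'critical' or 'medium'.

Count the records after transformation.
5

Step 1: Count records to exclude
  - 2 (critical) + 3 (medium) = 5 records
Step 2: Total records: 10
Step 3: Remaining = 10 - 5 = 5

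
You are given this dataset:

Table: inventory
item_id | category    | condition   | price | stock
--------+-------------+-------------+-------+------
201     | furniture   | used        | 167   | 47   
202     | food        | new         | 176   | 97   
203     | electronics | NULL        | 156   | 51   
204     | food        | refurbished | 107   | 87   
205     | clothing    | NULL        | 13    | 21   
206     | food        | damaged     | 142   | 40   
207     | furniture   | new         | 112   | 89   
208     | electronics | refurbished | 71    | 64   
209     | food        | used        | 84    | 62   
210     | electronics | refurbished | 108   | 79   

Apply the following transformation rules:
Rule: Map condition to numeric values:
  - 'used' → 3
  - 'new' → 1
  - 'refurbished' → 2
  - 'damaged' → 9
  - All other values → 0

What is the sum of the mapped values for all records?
23

Step 1: Apply mapping to each record
Step 2: Count by status:
  'used': 2 records × 3 = 6
  'new': 2 records × 1 = 2
  'refurbished': 3 records × 2 = 6
  'damaged': 1 records × 9 = 9
Step 3: Sum all mapped values = 23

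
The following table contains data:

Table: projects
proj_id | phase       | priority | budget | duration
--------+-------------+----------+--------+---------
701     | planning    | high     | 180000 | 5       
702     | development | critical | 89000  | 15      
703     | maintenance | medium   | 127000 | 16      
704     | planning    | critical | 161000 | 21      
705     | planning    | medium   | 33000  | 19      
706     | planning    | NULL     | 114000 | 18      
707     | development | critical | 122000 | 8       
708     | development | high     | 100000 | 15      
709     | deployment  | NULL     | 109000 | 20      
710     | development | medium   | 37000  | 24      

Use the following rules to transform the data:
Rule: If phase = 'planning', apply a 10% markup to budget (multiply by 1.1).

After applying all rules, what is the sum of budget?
1120800.0

Step 1: Records with phase = 'planning' have total budget = 488000
Step 2: Apply multiplier: 488000 × 1.1 = 536800.0
Step 3: Other records total: 584000
Step 4: Final sum = 536800.0 + 584000 = 1120800.0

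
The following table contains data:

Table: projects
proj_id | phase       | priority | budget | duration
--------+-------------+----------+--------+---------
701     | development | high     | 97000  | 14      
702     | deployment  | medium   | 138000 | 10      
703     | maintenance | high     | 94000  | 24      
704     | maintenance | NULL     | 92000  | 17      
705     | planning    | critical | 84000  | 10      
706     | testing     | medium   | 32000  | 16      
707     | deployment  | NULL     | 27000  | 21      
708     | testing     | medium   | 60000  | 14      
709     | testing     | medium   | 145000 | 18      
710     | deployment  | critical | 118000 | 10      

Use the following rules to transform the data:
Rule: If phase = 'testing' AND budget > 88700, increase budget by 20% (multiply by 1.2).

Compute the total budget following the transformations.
916000.0

Step 1: Find records where phase = 'testing' AND budget > 88700
Step 2: 1 records match, summing to 145000
Step 3: After multiplier: 145000 × 1.2 = 174000.0
Step 4: Unaffected records sum: 742000
Step 5: Final sum = 174000.0 + 742000 = 916000.0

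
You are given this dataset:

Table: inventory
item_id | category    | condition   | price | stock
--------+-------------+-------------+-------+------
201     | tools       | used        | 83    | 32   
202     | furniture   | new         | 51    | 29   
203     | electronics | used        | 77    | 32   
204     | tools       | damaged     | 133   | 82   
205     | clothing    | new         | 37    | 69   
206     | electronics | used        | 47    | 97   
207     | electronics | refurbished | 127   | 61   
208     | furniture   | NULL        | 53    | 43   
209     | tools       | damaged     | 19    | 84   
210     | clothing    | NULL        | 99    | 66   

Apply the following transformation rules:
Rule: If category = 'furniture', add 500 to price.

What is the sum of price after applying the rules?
1726

Step 1: Count records where category = 'furniture': 2
Step 2: Total bonus added: 2 × 500 = 1000
Step 3: Original sum of price: 726
Step 4: Final sum = 726 + 1000 = 1726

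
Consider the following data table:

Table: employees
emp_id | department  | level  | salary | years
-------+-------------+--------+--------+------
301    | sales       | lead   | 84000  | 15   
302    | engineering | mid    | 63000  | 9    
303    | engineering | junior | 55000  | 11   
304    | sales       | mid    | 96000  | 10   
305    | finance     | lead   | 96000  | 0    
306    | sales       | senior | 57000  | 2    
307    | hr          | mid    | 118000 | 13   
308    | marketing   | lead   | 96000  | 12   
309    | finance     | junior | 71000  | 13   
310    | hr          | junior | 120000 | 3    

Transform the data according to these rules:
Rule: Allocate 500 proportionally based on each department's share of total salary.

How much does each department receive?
engineering: 68.93, finance: 97.55, hr: 139.02, marketing: 56.07, sales: 138.43

Step 1: Calculate total salary = 856000
Step 2: Calculate each department's proportion:
  engineering: 118000/856000 = 13.79% → 68.93
  finance: 167000/856000 = 19.51% → 97.55
  hr: 238000/856000 = 27.80% → 139.02
  marketing: 96000/856000 = 11.21% → 56.07
  sales: 237000/856000 = 27.69% → 138.43
Step 3: Verify: sum of allocations ≈ 500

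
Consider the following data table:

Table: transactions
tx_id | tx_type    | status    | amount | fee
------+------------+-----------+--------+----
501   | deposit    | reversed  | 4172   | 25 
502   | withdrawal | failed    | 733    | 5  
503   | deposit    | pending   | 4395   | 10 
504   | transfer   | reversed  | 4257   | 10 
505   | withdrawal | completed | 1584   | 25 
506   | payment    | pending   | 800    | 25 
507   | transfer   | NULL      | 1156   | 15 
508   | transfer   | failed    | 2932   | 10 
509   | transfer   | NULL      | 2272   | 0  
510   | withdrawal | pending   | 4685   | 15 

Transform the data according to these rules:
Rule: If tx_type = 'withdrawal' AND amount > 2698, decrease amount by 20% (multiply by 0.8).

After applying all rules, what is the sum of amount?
26049.0

Step 1: Find records where tx_type = 'withdrawal' AND amount > 2698
Step 2: 1 records match, summing to 4685
Step 3: After multiplier: 4685 × 0.8 = 3748.0
Step 4: Unaffected records sum: 22301
Step 5: Final sum = 3748.0 + 22301 = 26049.0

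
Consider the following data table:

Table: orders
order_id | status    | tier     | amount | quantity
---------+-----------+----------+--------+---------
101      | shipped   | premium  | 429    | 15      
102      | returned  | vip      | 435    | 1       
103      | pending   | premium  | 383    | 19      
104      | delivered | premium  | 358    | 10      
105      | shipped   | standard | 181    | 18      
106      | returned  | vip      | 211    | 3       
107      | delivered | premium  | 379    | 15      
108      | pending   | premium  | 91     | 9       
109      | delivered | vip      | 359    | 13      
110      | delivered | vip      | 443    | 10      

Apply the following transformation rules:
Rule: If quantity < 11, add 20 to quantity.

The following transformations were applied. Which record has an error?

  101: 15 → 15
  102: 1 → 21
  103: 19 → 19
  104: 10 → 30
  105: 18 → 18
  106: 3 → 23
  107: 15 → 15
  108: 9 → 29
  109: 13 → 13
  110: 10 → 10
Record 110 has an error. The correct transformed value should be 30, not 10.

Step 1: Check each record against the rule
Step 2: Record 110 has quantity = 10
Step 3: Since 10 < 11, the bonus should have been applied
Step 4: Correct value = 30, but claimed value = 10
Conclusion: Record 110 has the error.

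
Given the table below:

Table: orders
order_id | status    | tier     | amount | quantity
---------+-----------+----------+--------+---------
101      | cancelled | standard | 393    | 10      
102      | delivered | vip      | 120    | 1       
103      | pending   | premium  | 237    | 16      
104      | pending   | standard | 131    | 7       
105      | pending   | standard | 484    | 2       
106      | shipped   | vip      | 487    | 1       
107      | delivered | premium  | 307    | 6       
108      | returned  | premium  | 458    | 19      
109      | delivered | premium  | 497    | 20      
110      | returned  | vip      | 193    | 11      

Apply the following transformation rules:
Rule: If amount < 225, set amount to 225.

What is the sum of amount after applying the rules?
3538

Step 1: 3 records have amount < 225
Step 2: These records originally summed to 444
Step 3: After setting to minimum: 3 × 225 = 675
Step 4: Unaffected records sum: 2863
Step 5: Final sum = 675 + 2863 = 3538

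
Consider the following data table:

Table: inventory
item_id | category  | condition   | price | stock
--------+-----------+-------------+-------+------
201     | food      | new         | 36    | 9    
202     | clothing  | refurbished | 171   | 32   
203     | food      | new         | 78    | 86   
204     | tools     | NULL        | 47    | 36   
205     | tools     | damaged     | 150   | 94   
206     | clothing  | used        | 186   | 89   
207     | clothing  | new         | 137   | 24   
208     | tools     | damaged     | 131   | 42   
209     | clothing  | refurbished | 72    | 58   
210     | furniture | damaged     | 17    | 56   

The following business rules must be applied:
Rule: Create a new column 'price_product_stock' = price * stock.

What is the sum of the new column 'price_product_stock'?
58768

Step 1: For each record, compute price * stock
Example calculations:
  36 * 9 = 324
  171 * 32 = 5472
  78 * 86 = 6708
  ...
Step 2: Sum all derived values
Step 3: Total = 58768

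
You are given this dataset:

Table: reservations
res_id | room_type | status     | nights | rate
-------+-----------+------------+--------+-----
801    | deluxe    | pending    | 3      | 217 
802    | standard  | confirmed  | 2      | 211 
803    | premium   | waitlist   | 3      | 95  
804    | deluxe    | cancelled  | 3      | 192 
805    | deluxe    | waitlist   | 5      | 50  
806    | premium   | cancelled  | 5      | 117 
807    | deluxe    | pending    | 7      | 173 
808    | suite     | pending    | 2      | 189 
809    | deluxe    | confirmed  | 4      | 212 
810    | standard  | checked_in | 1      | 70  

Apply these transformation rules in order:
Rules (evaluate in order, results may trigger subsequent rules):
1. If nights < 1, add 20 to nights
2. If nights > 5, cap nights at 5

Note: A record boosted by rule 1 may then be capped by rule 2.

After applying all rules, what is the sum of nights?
33

Step 1: Apply rule 1 to records with nights < 1
  - 0 records get bonus of 20
  - Of these, 0 records then exceed 5 and get capped
Step 2: Apply rule 2 to records with nights > 5
  - 1 records (original) are capped
Step 3: Calculate final sum = 33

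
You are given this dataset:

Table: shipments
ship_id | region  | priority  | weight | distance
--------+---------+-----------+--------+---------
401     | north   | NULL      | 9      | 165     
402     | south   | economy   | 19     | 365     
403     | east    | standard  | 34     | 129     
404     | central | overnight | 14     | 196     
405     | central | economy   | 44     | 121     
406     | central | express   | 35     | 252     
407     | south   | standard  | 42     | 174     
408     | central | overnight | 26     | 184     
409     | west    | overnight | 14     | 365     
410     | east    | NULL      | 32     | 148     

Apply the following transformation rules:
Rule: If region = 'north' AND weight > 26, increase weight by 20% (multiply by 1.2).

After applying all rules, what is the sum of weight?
269

Step 1: Find records where region = 'north' AND weight > 26
Step 2: 0 records match, summing to 0
Step 3: After multiplier: 0 × 1.2 = 0.0
Step 4: Unaffected records sum: 269
Step 5: Final sum = 0.0 + 269 = 269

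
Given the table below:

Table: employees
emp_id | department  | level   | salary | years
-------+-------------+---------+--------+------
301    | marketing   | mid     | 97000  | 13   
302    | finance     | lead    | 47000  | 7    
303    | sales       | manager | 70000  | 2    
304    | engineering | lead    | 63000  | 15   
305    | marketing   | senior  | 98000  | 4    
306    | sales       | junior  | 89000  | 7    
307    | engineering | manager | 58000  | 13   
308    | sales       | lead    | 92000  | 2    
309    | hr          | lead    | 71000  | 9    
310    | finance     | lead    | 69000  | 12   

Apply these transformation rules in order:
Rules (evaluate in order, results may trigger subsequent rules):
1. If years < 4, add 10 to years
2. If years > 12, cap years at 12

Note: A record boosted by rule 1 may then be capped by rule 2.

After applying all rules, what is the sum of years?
99

Step 1: Apply rule 1 to records with years < 4
  - 2 records get bonus of 10
  - Of these, 0 records then exceed 12 and get capped
Step 2: Apply rule 2 to records with years > 12
  - 3 records (original) are capped
Step 3: Calculate final sum = 99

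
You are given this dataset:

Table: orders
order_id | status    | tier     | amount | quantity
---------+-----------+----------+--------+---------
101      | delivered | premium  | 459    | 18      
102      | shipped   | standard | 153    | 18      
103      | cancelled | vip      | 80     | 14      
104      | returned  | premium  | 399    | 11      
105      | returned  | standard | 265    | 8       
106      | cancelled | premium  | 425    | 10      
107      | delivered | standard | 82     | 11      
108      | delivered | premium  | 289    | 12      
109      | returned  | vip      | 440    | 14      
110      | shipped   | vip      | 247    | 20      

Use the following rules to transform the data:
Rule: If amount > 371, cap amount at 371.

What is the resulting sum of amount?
2600

Step 1: 4 records have amount > 371
Step 2: These records originally summed to 1723
Step 3: After capping: 4 × 371 = 1484
Step 4: Unaffected records sum: 1116
Step 5: Final sum = 1484 + 1116 = 2600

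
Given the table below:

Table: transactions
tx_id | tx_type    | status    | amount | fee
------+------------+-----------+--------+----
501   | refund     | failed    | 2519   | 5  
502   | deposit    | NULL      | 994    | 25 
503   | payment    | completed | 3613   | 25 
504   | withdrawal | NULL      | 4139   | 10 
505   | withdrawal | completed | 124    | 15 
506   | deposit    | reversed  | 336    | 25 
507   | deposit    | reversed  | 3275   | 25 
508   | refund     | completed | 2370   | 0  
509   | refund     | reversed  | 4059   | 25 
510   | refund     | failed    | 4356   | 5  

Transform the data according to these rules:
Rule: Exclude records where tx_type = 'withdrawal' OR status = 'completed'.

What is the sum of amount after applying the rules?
15539

Step 1: Find records where tx_type = 'withdrawal' OR status = 'completed'
Step 2: 4 records match, summing to 10246
Step 3: Original sum: 25785
Step 4: Remaining sum = 25785 - 10246 = 15539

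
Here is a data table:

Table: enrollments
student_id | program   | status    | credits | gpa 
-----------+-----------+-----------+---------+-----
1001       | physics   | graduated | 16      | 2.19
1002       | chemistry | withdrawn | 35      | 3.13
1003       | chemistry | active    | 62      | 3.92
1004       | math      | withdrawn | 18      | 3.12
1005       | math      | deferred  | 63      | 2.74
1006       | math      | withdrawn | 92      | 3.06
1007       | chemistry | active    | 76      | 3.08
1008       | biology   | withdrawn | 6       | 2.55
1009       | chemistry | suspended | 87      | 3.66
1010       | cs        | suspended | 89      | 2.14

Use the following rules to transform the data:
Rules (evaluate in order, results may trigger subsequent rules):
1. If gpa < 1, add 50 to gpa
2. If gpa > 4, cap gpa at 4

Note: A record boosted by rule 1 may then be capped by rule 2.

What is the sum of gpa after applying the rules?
29.59

Step 1: Apply rule 1 to records with gpa < 1
  - 0 records get bonus of 50
  - Of these, 0 records then exceed 4 and get capped
Step 2: Apply rule 2 to records with gpa > 4
  - 0 records (original) are capped
Step 3: Calculate final sum = 29.59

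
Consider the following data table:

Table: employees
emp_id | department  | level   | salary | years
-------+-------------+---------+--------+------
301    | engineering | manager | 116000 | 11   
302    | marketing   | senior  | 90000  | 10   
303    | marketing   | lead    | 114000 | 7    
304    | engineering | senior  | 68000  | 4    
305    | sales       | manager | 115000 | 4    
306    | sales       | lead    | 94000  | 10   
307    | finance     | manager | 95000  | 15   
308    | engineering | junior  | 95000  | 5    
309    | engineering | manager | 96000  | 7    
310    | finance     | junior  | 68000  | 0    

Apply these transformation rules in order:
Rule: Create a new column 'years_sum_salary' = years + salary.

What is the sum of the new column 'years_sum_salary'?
951073

Step 1: For each record, compute years + salary
Example calculations:
  11 + 116000 = 116011
  10 + 90000 = 90010
  7 + 114000 = 114007
  ...
Step 2: Sum all derived values
Step 3: Total = 951073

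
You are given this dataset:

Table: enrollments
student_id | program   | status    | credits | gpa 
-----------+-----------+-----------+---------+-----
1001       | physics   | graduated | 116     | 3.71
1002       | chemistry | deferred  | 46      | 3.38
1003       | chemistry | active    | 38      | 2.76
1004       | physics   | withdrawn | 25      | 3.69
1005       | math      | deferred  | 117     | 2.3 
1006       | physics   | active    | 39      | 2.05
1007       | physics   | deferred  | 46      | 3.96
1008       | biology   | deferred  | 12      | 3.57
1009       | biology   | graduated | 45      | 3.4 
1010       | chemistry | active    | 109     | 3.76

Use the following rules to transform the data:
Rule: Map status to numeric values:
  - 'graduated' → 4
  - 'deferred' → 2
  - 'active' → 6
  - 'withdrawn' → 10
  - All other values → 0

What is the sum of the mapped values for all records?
44

Step 1: Apply mapping to each record
Step 2: Count by status:
  'graduated': 2 records × 4 = 8
  'deferred': 4 records × 2 = 8
  'active': 3 records × 6 = 18
  'withdrawn': 1 records × 10 = 10
Step 3: Sum all mapped values = 44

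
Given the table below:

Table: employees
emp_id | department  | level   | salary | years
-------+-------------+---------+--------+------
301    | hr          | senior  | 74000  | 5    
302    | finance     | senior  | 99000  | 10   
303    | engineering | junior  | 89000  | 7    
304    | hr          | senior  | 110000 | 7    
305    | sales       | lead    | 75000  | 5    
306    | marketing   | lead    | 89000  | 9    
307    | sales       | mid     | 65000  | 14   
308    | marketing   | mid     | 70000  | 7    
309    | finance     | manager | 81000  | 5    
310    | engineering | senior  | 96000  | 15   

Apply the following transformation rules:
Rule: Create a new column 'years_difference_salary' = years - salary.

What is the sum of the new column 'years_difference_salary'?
-847916

Step 1: For each record, compute years - salary
Example calculations:
  5 - 74000 = -73995
  10 - 99000 = -98990
  7 - 89000 = -88993
  ...
Step 2: Sum all derived values
Step 3: Total = -847916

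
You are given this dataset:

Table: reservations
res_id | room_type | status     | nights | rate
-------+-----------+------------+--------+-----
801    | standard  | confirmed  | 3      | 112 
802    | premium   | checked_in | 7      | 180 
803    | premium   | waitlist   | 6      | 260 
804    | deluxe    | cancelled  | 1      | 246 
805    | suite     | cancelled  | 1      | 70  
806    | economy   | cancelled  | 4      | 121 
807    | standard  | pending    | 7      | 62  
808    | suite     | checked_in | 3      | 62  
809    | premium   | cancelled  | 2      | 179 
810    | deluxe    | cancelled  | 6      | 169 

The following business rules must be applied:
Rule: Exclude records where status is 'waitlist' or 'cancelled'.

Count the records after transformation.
4

Step 1: Count records to exclude
  - 1 (waitlist) + 5 (cancelled) = 6 records
Step 2: Total records: 10
Step 3: Remaining = 10 - 6 = 4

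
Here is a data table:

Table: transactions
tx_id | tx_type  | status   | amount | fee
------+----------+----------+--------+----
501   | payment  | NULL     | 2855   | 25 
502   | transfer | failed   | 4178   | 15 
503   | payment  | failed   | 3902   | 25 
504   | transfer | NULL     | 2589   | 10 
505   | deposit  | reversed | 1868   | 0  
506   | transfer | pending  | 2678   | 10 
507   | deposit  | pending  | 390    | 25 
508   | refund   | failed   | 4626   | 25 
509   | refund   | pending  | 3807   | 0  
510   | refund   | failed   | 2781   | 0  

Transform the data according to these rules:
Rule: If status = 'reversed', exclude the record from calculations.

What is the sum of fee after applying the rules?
135

Step 1: Identify records where status = 'reversed'
Step 2: The excluded records sum to 0
Step 3: Original total fee = 135
Step 4: Remaining total = 135 - 0 = 135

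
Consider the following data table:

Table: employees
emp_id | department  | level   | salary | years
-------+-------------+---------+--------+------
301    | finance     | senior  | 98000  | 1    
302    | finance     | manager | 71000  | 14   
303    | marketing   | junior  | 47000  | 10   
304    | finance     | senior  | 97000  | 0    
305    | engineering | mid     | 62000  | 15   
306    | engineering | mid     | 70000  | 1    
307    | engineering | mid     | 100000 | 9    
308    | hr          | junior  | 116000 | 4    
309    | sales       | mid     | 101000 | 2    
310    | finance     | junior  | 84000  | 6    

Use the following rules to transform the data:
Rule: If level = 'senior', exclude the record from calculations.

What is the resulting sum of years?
61

Step 1: Identify records where level = 'senior'
Step 2: The excluded records sum to 1
Step 3: Original total years = 62
Step 4: Remaining total = 62 - 1 = 61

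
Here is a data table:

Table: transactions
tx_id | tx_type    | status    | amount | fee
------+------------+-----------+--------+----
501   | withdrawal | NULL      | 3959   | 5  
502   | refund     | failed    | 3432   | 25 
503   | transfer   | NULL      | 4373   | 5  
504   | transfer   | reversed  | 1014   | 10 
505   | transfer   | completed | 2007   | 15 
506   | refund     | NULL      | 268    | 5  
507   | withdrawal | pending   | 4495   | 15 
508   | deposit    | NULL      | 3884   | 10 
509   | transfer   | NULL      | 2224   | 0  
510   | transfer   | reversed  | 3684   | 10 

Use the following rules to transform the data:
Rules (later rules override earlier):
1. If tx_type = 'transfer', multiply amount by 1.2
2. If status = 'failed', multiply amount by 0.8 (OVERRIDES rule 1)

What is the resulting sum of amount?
31314.0

Step 1: Rule 2 takes priority for records with status = 'failed'
  - 1 records: 3432 × 0.8 = 2745.6
Step 2: Rule 1 applies to remaining records with tx_type = 'transfer'
  - 5 records: 13302 × 1.2 = 15962.4
Step 3: Other records unchanged: 12606
Step 4: Final sum = 2745.6 + 15962.4 + 12606 = 31314.0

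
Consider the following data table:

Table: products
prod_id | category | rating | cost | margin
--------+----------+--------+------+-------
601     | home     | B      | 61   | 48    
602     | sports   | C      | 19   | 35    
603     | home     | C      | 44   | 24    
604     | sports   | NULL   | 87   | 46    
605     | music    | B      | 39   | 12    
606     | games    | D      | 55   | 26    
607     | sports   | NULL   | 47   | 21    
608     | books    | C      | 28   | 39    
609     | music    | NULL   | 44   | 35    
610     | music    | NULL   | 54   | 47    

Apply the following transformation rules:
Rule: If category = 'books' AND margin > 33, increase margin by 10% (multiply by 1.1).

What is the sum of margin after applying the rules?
336.9

Step 1: Find records where category = 'books' AND margin > 33
Step 2: 1 records match, summing to 39
Step 3: After multiplier: 39 × 1.1 = 42.9
Step 4: Unaffected records sum: 294
Step 5: Final sum = 42.9 + 294 = 336.9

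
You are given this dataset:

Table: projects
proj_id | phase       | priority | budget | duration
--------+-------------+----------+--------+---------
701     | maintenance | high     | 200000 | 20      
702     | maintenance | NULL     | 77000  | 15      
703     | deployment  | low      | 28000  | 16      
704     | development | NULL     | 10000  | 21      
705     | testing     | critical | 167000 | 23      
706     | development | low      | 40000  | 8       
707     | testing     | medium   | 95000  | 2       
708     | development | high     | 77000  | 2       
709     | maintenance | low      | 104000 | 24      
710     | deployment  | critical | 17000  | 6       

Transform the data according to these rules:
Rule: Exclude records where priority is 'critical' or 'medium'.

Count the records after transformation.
7

Step 1: Count records to exclude
  - 2 (critical) + 1 (medium) = 3 records
Step 2: Total records: 10
Step 3: Remaining = 10 - 3 = 7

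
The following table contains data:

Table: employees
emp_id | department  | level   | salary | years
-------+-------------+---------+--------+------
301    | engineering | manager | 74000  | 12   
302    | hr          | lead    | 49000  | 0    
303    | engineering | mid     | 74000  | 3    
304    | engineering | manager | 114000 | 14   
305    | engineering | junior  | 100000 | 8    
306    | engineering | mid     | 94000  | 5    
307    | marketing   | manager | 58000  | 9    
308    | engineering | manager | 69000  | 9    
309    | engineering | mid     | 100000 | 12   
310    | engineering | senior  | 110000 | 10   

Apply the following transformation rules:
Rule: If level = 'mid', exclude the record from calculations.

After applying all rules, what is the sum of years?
62

Step 1: Identify records where level = 'mid'
Step 2: The excluded records sum to 20
Step 3: Original total years = 82
Step 4: Remaining total = 82 - 20 = 62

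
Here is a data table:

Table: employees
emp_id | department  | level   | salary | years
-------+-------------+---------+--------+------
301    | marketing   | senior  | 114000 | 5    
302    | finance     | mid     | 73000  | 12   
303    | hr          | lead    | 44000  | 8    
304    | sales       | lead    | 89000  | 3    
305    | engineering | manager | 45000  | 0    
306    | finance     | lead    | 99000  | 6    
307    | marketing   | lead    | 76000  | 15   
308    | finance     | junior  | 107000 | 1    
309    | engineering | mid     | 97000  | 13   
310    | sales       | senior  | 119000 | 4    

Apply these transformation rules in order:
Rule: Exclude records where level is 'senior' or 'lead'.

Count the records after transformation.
4

Step 1: Count records to exclude
  - 2 (senior) + 4 (lead) = 6 records
Step 2: Total records: 10
Step 3: Remaining = 10 - 6 = 4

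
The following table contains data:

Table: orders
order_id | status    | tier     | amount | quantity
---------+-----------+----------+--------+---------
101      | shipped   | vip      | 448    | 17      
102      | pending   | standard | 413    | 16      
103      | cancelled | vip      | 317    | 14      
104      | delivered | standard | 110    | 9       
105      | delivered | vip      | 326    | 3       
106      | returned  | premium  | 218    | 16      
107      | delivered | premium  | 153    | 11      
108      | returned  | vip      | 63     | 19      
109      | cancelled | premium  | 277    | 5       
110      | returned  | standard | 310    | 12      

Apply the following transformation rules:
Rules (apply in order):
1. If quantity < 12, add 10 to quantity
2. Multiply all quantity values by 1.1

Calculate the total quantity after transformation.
178.2

Step 1: Apply Rule 1 - Add 10 to records with quantity < 12
  - 4 records affected: 28 + (4 × 10) = 68
  - Unaffected records: 94
  - Sum after Rule 1: 162
Step 2: Apply Rule 2 - Multiply all by 1.1
  - 162 × 1.1 = 178.2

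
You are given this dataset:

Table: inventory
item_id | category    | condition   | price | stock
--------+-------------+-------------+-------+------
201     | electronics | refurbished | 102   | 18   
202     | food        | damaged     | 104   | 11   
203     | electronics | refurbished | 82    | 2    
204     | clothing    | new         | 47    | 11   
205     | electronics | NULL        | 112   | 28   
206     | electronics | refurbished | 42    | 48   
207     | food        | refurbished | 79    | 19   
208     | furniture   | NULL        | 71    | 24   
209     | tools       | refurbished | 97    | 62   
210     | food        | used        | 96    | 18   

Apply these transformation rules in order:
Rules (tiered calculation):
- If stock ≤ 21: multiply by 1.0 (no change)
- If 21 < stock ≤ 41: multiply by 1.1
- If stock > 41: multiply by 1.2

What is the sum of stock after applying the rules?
268.2

Step 1: Tier 1 (stock ≤ 21): 6 records, sum = 79 × 1.0 = 79.0
Step 2: Tier 2 (21 < stock ≤ 41): 2 records, sum = 52 × 1.1 = 57.2
Step 3: Tier 3 (stock > 41): 2 records, sum = 110 × 1.2 = 132.0
Step 4: Final sum = 79.0 + 57.2 + 132.0 = 268.2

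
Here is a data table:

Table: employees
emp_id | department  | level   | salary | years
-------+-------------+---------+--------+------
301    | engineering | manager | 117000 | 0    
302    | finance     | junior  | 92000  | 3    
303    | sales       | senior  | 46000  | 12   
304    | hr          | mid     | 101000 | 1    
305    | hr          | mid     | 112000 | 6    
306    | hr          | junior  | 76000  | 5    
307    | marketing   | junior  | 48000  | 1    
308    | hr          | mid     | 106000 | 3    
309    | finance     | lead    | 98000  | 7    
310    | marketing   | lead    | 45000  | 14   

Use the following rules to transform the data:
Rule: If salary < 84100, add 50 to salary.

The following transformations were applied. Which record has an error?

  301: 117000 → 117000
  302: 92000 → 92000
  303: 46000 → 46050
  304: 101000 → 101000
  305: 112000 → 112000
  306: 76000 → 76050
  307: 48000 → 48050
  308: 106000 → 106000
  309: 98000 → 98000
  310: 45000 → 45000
Record 310 has an error. The correct transformed value should be 45050, not 45000.

Step 1: Check each record against the rule
Step 2: Record 310 has salary = 45000
Step 3: Since 45000 < 84100, the bonus should have been applied
Step 4: Correct value = 45050, but claimed value = 45000
Conclusion: Record 310 has the error.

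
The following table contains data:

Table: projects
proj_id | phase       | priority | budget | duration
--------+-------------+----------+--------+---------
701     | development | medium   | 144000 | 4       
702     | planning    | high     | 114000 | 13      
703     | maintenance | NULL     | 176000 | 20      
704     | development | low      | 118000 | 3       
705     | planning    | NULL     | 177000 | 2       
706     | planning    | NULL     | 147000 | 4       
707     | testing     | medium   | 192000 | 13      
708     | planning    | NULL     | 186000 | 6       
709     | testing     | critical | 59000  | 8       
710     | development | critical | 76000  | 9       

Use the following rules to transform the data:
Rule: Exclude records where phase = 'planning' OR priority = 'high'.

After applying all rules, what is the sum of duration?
57

Step 1: Find records where phase = 'planning' OR priority = 'high'
Step 2: 4 records match, summing to 25
Step 3: Original sum: 82
Step 4: Remaining sum = 82 - 25 = 57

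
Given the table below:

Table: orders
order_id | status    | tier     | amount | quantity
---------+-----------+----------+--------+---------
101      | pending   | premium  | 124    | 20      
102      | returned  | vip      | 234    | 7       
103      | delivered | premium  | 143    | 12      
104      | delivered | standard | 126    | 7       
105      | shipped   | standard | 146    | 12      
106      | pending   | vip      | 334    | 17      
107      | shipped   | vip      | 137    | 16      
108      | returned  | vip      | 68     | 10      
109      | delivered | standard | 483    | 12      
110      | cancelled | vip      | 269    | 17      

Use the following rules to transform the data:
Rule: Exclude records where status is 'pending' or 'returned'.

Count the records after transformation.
6

Step 1: Count records to exclude
  - 2 (pending) + 2 (returned) = 4 records
Step 2: Total records: 10
Step 3: Remaining = 10 - 4 = 6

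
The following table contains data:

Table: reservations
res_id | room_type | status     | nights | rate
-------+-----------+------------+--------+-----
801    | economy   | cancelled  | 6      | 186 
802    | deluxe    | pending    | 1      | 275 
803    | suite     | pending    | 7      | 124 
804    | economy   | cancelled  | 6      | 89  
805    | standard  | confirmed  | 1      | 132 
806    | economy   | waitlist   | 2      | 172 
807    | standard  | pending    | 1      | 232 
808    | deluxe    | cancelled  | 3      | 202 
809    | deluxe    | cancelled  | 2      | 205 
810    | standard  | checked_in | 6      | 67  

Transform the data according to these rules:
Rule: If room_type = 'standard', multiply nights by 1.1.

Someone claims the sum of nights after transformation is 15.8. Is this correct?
No, the correct result is 35.8.

Step 1: Calculate the correct sum after transformation
Step 2: Apply multiplier 1.1 to records where room_type = 'standard'
Step 3: Correct result = 35.8
Step 4: Claimed result = 15.8
Step 5: 35.8 ≠ 15.8
Conclusion: The claimed result is incorrect. The correct answer is 35.8.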